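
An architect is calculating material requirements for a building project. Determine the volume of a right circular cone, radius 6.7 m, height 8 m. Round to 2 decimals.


Shape: cone
Radius r = 6.7 m, Height h = 8 m
Formula: V = (1/3) * pi * r^2 * h
r^2 = 44.89
pi * r^2 * h = pi * 44.89 * 8 = 359.12 * pi
V = 359.12 * pi / 3
V = 376.07
376.07 m^3


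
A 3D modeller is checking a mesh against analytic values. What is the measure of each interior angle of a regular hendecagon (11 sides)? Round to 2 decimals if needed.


Shape: regular hendecagon (11 sides)
Formula: interior angle = (n - 2) * 180 / n
(n - 2) = 9
(n - 2) * 180 = 1620
angle = 1620 / 11
angle = 147.27
147.27 degrees


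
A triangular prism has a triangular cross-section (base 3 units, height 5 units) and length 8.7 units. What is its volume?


Shape: triangular prism
Triangle base = 3 units, triangle height = 5 units, prism length L = 8.7 units
Formula: V = (1/2 * b * h_tri) * L
Cross-section area = 0.5 * 3 * 5 = 7.5
V = 7.5 * 8.7
V = 65.25
65.25 units^3


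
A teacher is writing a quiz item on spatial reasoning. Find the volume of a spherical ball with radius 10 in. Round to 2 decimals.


Shape: sphere
Radius r = 10 in
Formula: V = (4/3) * pi * r^3
r^3 = 1000
(4/3) * 1000 = 1333.333333
V = 1333.333333 * pi
V = 4188.79
4188.79 in^3


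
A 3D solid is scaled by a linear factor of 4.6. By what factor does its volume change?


Linear scale factor k = 4.6
Rule: under a linear scaling by k, volumes scale by k^3.
k^3 = 4.6 * 4.6 * 4.6
k^3 = 21.16 * 4.6
k^3 = 97.336
Volume scales by a factor of 97.336.
97.336 (dimensionless)


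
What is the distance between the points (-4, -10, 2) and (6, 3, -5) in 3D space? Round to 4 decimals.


3D distance between two points
P1 = (-4, -10, 2), P2 = (6, 3, -5)
Formula: d = sqrt((x2-x1)^2 + (y2-y1)^2 + (z2-z1)^2)
dx = 6 - -4 = 10
dy = 3 - -10 = 13
dz = -5 - 2 = -7
dx^2 + dy^2 + dz^2 = 100 + 169 + 49 = 318
d = sqrt(318)
d = 17.8326
17.8326 units


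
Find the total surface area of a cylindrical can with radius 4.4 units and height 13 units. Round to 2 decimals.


Shape: closed cylinder
Radius r = 4.4 units, Height h = 13 units
Formula: SA = 2*pi*r^2 + 2*pi*r*h = 2*pi*r*(r + h)
r + h = 17.4
2 * r * (r + h) = 2 * 4.4 * 17.4 = 153.12
SA = 153.12 * pi
SA = 481.04
481.04 units^2


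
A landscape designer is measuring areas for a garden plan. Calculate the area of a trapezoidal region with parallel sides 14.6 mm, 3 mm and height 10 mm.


Shape: trapezoid
Parallel sides a = 14.6 mm, b = 3 mm; Height h = 10 mm
Formula: A = (a + b) * h / 2
a + b = 14.6 + 3 = 17.6
A = 17.6 * 10 / 2
A = 176 / 2
A = 88
88 mm^2


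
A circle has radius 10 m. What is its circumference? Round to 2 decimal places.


Shape: circle
Radius r = 10 m
Formula: C = 2 * pi * r
C = 2 * pi * 10
C = 20 * pi
C = 62.83
62.83 m


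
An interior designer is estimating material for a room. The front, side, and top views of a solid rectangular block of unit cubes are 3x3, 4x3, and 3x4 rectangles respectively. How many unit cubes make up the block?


Orthographic views of a solid rectangular block:
Front view 3 x 3 -> length = 3, height = 3
Side view 4 x 3 -> width = 4, height = 3 (consistent)
Top view 3 x 4 -> confirms length = 3, width = 4
The block is 3 x 4 x 3.
Total unit cubes = 3 * 4 * 3 = 36
36 unit cubes


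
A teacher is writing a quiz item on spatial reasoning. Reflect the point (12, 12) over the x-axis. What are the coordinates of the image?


Transformation: reflection
Original point: (12, 12)
Rule for reflection over the x-axis: (x, y) -> (x, -y)
Apply: (12, 12) -> (12, -12)
(12, -12)


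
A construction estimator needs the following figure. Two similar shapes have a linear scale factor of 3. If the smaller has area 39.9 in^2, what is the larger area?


Linear scale factor k = 3
Original area = 39.9 in^2
Rule: under a linear scaling by k, areas scale by k^2.
k^2 = 3^2 = 9
New area = 39.9 * 9
New area = 359.1
359.1 in^2


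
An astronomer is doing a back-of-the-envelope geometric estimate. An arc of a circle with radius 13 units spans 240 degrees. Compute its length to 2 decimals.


Shape: circular arc
Radius r = 13 units, Angle = 240 degrees
Formula: L = (angle/360) * 2 * pi * r
2 * pi * r = 26 * pi
L = (240/360) * 26 * pi
L = 17.333333 * pi
L = 54.45
54.45 units


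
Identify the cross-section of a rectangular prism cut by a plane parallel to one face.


Solid: rectangular prism
Cutting plane: parallel to one face
Visualize the intersection of the plane with the solid's surface.
The boundary of the cut region is a rectangle.
rectangle


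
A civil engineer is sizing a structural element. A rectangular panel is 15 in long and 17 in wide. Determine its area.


Shape: rectangle
Length l = 15 in, Width w = 17 in
Formula: A = l * w
A = 15 * 17
A = 255
255 in^2


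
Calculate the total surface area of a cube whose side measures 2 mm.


Shape: cube
Side s = 2 mm
A cube has 6 square faces.
Formula: SA = 6 * s^2
s^2 = 4
SA = 6 * 4
SA = 24
24 mm^2


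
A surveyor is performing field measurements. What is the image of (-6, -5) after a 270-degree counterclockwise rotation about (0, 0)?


Transformation: rotation about the origin
Original point: (-6, -5)
Rule for 270 deg counterclockwise: (x, y) -> (y, -x)
Apply: (-6, -5) -> (-5, 6)
(-5, 6)


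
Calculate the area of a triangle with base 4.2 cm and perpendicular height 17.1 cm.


Shape: triangle
Base b = 4.2 cm, Height h = 17.1 cm
Formula: A = (1/2) * b * h
A = 0.5 * 4.2 * 17.1
A = 0.5 * 71.82
A = 35.91
35.91 cm^2


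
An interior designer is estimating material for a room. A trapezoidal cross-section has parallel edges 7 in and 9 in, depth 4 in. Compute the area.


Shape: trapezoid
Parallel sides a = 7 in, b = 9 in; Height h = 4 in
Formula: A = (a + b) * h / 2
a + b = 7 + 9 = 16
A = 16 * 4 / 2
A = 64 / 2
A = 32
32 in^2


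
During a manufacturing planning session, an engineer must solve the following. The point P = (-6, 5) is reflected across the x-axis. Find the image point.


Transformation: reflection
Original point: (-6, 5)
Rule for reflection over the x-axis: (x, y) -> (x, -y)
Apply: (-6, 5) -> (-6, -5)
(-6, -5)


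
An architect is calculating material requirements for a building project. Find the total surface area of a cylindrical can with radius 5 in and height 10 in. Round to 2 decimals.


Shape: closed cylinder
Radius r = 5 in, Height h = 10 in
Formula: SA = 2*pi*r^2 + 2*pi*r*h = 2*pi*r*(r + h)
r + h = 15
2 * r * (r + h) = 2 * 5 * 15 = 150
SA = 150 * pi
SA = 471.24
471.24 in^2


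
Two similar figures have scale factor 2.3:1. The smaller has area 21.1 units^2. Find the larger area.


Linear scale factor k = 2.3
Original area = 21.1 units^2
Rule: under a linear scaling by k, areas scale by k^2.
k^2 = 2.3^2 = 5.29
New area = 21.1 * 5.29
New area = 111.619
111.619 units^2


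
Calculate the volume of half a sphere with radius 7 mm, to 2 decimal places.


Shape: hemisphere (half of a sphere)
Radius r = 7 mm
Formula: V = (1/2) * (4/3) * pi * r^3 = (2/3) * pi * r^3
r^3 = 343
(2/3) * 343 = 228.666667
V = 228.666667 * pi
V = 718.38
718.38 mm^3


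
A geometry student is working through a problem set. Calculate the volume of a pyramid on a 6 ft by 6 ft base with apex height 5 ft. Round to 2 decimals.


Shape: rectangular pyramid
Base: 6 ft x 6 ft, Height h = 5 ft
Formula: V = (1/3) * base_area * h
base_area = 6 * 6 = 36
base_area * h = 36 * 5 = 180
V = 180 / 3
V = 60
60 ft^3


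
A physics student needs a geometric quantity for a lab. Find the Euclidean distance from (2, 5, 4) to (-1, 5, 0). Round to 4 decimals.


3D distance between two points
P1 = (2, 5, 4), P2 = (-1, 5, 0)
Formula: d = sqrt((x2-x1)^2 + (y2-y1)^2 + (z2-z1)^2)
dx = -1 - 2 = -3
dy = 5 - 5 = 0
dz = 0 - 4 = -4
dx^2 + dy^2 + dz^2 = 9 + 0 + 16 = 25
d = sqrt(25)
d = 5.0
5 units


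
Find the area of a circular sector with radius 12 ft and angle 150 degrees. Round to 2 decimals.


Shape: circular sector
Radius r = 12 ft, Angle = 150 degrees
Formula: A = (angle/360) * pi * r^2
r^2 = 144
Fraction of circle = 150/360
A = (150/360) * pi * 144
A = 60 * pi
A = 188.5
188.5 ft^2


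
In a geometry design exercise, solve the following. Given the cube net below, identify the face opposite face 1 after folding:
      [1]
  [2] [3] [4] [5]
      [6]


Net: cross layout. Take square 3 as the base (bottom).
Fold the four squares in the horizontal row up around 3: 2 -> left, 4 -> right, 5 wraps to the top.
Fold 1 and 6 up from 3: 1 -> back, 6 -> front.
Opposite pairs are therefore: (1, 6), (2, 4), (3, 5).
Face 1 is opposite face 6.
face 6


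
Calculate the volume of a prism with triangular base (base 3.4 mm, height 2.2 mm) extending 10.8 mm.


Shape: triangular prism
Triangle base = 3.4 mm, triangle height = 2.2 mm, prism length L = 10.8 mm
Formula: V = (1/2 * b * h_tri) * L
Cross-section area = 0.5 * 3.4 * 2.2 = 3.74
V = 3.74 * 10.8
V = 40.392
40.392 mm^3


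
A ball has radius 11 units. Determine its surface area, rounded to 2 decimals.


Shape: sphere
Radius r = 11 units
Formula: SA = 4 * pi * r^2
r^2 = 121
SA = 4 * pi * 121
SA = 484 * pi
SA = 1520.53
1520.53 units^2


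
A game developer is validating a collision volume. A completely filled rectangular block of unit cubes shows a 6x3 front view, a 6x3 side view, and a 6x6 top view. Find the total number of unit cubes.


Orthographic views of a solid rectangular block:
Front view 6 x 3 -> length = 6, height = 3
Side view 6 x 3 -> width = 6, height = 3 (consistent)
Top view 6 x 6 -> confirms length = 6, width = 6
The block is 6 x 6 x 3.
Total unit cubes = 6 * 6 * 3 = 108
108 unit cubes


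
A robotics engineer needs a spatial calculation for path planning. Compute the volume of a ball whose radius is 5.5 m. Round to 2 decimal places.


Shape: sphere
Radius r = 5.5 m
Formula: V = (4/3) * pi * r^3
r^3 = 166.375
(4/3) * 166.375 = 221.833333
V = 221.833333 * pi
V = 696.91
696.91 m^3


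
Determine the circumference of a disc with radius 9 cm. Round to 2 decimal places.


Shape: circle
Radius r = 9 cm
Formula: C = 2 * pi * r
C = 2 * pi * 9
C = 18 * pi
C = 56.55
56.55 cm


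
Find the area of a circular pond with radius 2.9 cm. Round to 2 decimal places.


Shape: circle
Radius r = 2.9 cm
Formula: A = pi * r^2
r^2 = 2.9^2 = 8.41
A = pi * 8.41
A = 26.42
26.42 cm^2


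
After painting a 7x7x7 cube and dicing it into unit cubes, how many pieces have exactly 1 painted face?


Large cube: 7 x 7 x 7, cut into unit cubes.
n = 7, so n - 2 = 5
Cubes with 1 painted face lie in the interior of each face.
A cube has 6 faces; each contributes (n - 2)^2 = 25 such cubes.
Count = 6 * 25 = 150
150 unit cubes


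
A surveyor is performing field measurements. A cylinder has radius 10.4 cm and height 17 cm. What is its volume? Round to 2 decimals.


Shape: cylinder
Radius r = 10.4 cm, Height h = 17 cm
Formula: V = pi * r^2 * h
r^2 = 108.16
V = pi * 108.16 * 17
V = 1838.72 * pi
V = 5776.51
5776.51 cm^3


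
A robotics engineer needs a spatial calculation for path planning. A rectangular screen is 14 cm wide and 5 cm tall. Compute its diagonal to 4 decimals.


Shape: rectangle (diagonal via Pythagoras)
Sides: 14 cm and 5 cm
Formula: d = sqrt(l^2 + w^2)
l^2 = 196, w^2 = 25
l^2 + w^2 = 221
d = sqrt(221)
d = 14.8661
14.8661 cm


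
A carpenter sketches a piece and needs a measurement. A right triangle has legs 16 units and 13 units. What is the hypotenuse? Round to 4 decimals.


Shape: right triangle
Legs a = 16 units, b = 13 units
Formula: c = sqrt(a^2 + b^2)
a^2 = 256, b^2 = 169
a^2 + b^2 = 425
c = sqrt(425)
c = 20.6155
20.6155 units


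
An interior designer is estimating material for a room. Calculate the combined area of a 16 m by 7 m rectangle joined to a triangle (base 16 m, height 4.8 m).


Composite shape: rectangle + triangle
Rectangle area = 16 * 7 = 112
Triangle area = 0.5 * 16 * 4.8 = 38.4
Total = 112 + 38.4
Total = 150.4
150.4 m^2


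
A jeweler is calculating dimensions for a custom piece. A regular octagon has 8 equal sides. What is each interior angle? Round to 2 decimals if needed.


Shape: regular octagon (8 sides)
Formula: interior angle = (n - 2) * 180 / n
(n - 2) = 6
(n - 2) * 180 = 1080
angle = 1080 / 8
angle = 135
135 degrees


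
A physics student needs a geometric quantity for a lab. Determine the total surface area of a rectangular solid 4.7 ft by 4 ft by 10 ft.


Shape: rectangular prism
l = 4.7 ft, w = 4 ft, h = 10 ft
Formula: SA = 2(lw + lh + wh)
lw = 18.8, lh = 47, wh = 40
lw + lh + wh = 105.8
SA = 2 * 105.8
SA = 211.6
211.6 ft^2


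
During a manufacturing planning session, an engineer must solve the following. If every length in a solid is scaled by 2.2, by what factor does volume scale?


Linear scale factor k = 2.2
Rule: under a linear scaling by k, volumes scale by k^3.
k^3 = 2.2 * 2.2 * 2.2
k^3 = 4.84 * 2.2
k^3 = 10.648
Volume scales by a factor of 10.648.
10.648 (dimensionless)


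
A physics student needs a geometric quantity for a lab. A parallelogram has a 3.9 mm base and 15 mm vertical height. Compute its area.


Shape: parallelogram
Base b = 3.9 mm, Height h = 15 mm
Formula: A = b * h
A = 3.9 * 15
A = 58.5
58.5 mm^2


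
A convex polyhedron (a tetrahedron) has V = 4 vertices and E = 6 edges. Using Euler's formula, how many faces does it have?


Polyhedron: tetrahedron
Euler's formula for convex polyhedra: V - E + F = 2
Given: V = 4 vertices and E = 6 edges
Solve for F:
F = 2 + E - V = 2 + 6 - 4 = 4
4 faces


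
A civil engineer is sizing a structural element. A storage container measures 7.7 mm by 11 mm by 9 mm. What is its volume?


Shape: rectangular prism
l = 7.7 mm, w = 11 mm, h = 9 mm
Formula: V = l * w * h
V = 7.7 * 11 * 9
V = 84.7 * 9
V = 762.3
762.3 mm^3


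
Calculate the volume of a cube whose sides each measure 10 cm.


Shape: cube
Side s = 10 cm
Formula: V = s^3
V = 10 * 10 * 10
V = 100 * 10
V = 1000
1000 cm^3


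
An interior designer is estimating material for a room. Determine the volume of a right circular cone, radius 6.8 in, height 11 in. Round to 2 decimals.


Shape: cone
Radius r = 6.8 in, Height h = 11 in
Formula: V = (1/3) * pi * r^2 * h
r^2 = 46.24
pi * r^2 * h = pi * 46.24 * 11 = 508.64 * pi
V = 508.64 * pi / 3
V = 532.65
532.65 in^3


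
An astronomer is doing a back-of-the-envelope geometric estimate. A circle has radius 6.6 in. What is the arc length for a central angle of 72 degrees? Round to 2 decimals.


Shape: circular arc
Radius r = 6.6 in, Angle = 72 degrees
Formula: L = (angle/360) * 2 * pi * r
2 * pi * r = 13.2 * pi
L = (72/360) * 13.2 * pi
L = 2.64 * pi
L = 8.29
8.29 in


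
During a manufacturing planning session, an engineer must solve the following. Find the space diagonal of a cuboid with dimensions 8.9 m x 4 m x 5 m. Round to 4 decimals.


Shape: rectangular box (space diagonal)
l = 8.9 m, w = 4 m, h = 5 m
Visualize: the diagonal of the base, then a right triangle with that diagonal and the height.
Formula: d = sqrt(l^2 + w^2 + h^2)
l^2 + w^2 + h^2 = 79.21 + 16 + 25 = 120.21
d = sqrt(120.21)
d = 10.964
10.964 m


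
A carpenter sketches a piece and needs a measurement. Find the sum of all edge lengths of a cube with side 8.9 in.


Shape: cube
Side s = 8.9 in
A cube has 12 edges, all equal.
Formula: total edge length = 12 * s
Total = 12 * 8.9
Total = 106.8
106.8 in


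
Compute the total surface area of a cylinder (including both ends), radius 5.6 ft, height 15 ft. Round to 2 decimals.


Shape: closed cylinder
Radius r = 5.6 ft, Height h = 15 ft
Formula: SA = 2*pi*r^2 + 2*pi*r*h = 2*pi*r*(r + h)
r + h = 20.6
2 * r * (r + h) = 2 * 5.6 * 20.6 = 230.72
SA = 230.72 * pi
SA = 724.83
724.83 ft^2


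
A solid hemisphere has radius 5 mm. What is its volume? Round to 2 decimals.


Shape: hemisphere (half of a sphere)
Radius r = 5 mm
Formula: V = (1/2) * (4/3) * pi * r^3 = (2/3) * pi * r^3
r^3 = 125
(2/3) * 125 = 83.333333
V = 83.333333 * pi
V = 261.8
261.8 mm^3


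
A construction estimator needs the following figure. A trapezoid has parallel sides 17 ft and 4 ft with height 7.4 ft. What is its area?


Shape: trapezoid
Parallel sides a = 17 ft, b = 4 ft; Height h = 7.4 ft
Formula: A = (a + b) * h / 2
a + b = 17 + 4 = 21
A = 21 * 7.4 / 2
A = 155.4 / 2
A = 77.7
77.7 ft^2


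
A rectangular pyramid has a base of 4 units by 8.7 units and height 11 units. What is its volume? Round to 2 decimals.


Shape: rectangular pyramid
Base: 4 units x 8.7 units, Height h = 11 units
Formula: V = (1/3) * base_area * h
base_area = 4 * 8.7 = 34.8
base_area * h = 34.8 * 11 = 382.8
V = 382.8 / 3
V = 127.6
127.6 units^3


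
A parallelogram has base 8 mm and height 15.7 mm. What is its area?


Shape: parallelogram
Base b = 8 mm, Height h = 15.7 mm
Formula: A = b * h
A = 8 * 15.7
A = 125.6
125.6 mm^2


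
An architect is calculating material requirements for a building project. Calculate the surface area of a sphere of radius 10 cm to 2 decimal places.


Shape: sphere
Radius r = 10 cm
Formula: SA = 4 * pi * r^2
r^2 = 100
SA = 4 * pi * 100
SA = 400 * pi
SA = 1256.64
1256.64 cm^2


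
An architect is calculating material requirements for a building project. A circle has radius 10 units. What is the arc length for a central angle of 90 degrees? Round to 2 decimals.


Shape: circular arc
Radius r = 10 units, Angle = 90 degrees
Formula: L = (angle/360) * 2 * pi * r
2 * pi * r = 20 * pi
L = (90/360) * 20 * pi
L = 5 * pi
L = 15.71
15.71 units


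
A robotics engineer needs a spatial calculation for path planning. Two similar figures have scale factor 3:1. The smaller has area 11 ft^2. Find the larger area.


Linear scale factor k = 3
Original area = 11 ft^2
Rule: under a linear scaling by k, areas scale by k^2.
k^2 = 3^2 = 9
New area = 11 * 9
New area = 99
99 ft^2


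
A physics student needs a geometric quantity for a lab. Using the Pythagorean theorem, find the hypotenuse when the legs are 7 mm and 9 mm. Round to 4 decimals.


Shape: right triangle
Legs a = 7 mm, b = 9 mm
Formula: c = sqrt(a^2 + b^2)
a^2 = 49, b^2 = 81
a^2 + b^2 = 130
c = sqrt(130)
c = 11.4018
11.4018 mm


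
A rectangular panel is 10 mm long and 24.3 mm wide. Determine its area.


Shape: rectangle
Length l = 10 mm, Width w = 24.3 mm
Formula: A = l * w
A = 10 * 24.3
A = 243
243 mm^2


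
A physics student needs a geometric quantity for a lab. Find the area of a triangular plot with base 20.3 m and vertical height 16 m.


Shape: triangle
Base b = 20.3 m, Height h = 16 m
Formula: A = (1/2) * b * h
A = 0.5 * 20.3 * 16
A = 0.5 * 324.8
A = 162.4
162.4 m^2


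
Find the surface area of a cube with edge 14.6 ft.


Shape: cube
Side s = 14.6 ft
A cube has 6 square faces.
Formula: SA = 6 * s^2
s^2 = 213.16
SA = 6 * 213.16
SA = 1278.96
1278.96 ft^2


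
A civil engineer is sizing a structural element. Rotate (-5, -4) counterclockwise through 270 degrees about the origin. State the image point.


Transformation: rotation about the origin
Original point: (-5, -4)
Rule for 270 deg counterclockwise: (x, y) -> (y, -x)
Apply: (-5, -4) -> (-4, 5)
(-4, 5)


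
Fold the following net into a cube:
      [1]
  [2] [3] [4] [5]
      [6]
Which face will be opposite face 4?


Net: cross layout. Take square 3 as the base (bottom).
Fold the four squares in the horizontal row up around 3: 2 -> left, 4 -> right, 5 wraps to the top.
Fold 1 and 6 up from 3: 1 -> back, 6 -> front.
Opposite pairs are therefore: (1, 6), (2, 4), (3, 5).
Face 4 is opposite face 2.
face 2


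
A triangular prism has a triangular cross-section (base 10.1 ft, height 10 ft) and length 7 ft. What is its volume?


Shape: triangular prism
Triangle base = 10.1 ft, triangle height = 10 ft, prism length L = 7 ft
Formula: V = (1/2 * b * h_tri) * L
Cross-section area = 0.5 * 10.1 * 10 = 50.5
V = 50.5 * 7
V = 353.5
353.5 ft^3


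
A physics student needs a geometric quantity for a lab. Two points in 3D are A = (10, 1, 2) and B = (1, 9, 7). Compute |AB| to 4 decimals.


3D distance between two points
P1 = (10, 1, 2), P2 = (1, 9, 7)
Formula: d = sqrt((x2-x1)^2 + (y2-y1)^2 + (z2-z1)^2)
dx = 1 - 10 = -9
dy = 9 - 1 = 8
dz = 7 - 2 = 5
dx^2 + dy^2 + dz^2 = 81 + 64 + 25 = 170
d = sqrt(170)
d = 13.0384
13.0384 units


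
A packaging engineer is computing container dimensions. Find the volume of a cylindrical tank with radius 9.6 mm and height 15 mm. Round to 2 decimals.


Shape: cylinder
Radius r = 9.6 mm, Height h = 15 mm
Formula: V = pi * r^2 * h
r^2 = 92.16
V = pi * 92.16 * 15
V = 1382.4 * pi
V = 4342.94
4342.94 mm^3


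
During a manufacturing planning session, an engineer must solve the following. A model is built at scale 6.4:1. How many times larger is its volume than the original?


Linear scale factor k = 6.4
Rule: under a linear scaling by k, volumes scale by k^3.
k^3 = 6.4 * 6.4 * 6.4
k^3 = 40.96 * 6.4
k^3 = 262.144
Volume scales by a factor of 262.144.
262.144 (dimensionless)


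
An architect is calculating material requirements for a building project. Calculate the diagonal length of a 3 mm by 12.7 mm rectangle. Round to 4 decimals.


Shape: rectangle (diagonal via Pythagoras)
Sides: 3 mm and 12.7 mm
Formula: d = sqrt(l^2 + w^2)
l^2 = 9, w^2 = 161.29
l^2 + w^2 = 170.29
d = sqrt(170.29)
d = 13.0495
13.0495 mm


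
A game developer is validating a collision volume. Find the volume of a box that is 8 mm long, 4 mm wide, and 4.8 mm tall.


Shape: rectangular prism
l = 8 mm, w = 4 mm, h = 4.8 mm
Formula: V = l * w * h
V = 8 * 4 * 4.8
V = 32 * 4.8
V = 153.6
153.6 mm^3


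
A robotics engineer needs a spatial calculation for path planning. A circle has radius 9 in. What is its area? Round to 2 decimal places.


Shape: circle
Radius r = 9 in
Formula: A = pi * r^2
r^2 = 9^2 = 81
A = pi * 81
A = 254.47
254.47 in^2


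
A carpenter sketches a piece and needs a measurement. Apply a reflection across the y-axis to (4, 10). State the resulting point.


Transformation: reflection
Original point: (4, 10)
Rule for reflection over the y-axis: (x, y) -> (-x, y)
Apply: (4, 10) -> (-4, 10)
(-4, 10)


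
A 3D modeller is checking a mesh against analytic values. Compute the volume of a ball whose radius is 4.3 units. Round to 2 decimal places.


Shape: sphere
Radius r = 4.3 units
Formula: V = (4/3) * pi * r^3
r^3 = 79.507
(4/3) * 79.507 = 106.009333
V = 106.009333 * pi
V = 333.04
333.04 units^3


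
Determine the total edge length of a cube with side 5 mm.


Shape: cube
Side s = 5 mm
A cube has 12 edges, all equal.
Formula: total edge length = 12 * s
Total = 12 * 5
Total = 60
60 mm


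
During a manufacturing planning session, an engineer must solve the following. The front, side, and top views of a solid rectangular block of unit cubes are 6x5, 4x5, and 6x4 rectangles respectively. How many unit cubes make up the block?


Orthographic views of a solid rectangular block:
Front view 6 x 5 -> length = 6, height = 5
Side view 4 x 5 -> width = 4, height = 5 (consistent)
Top view 6 x 4 -> confirms length = 6, width = 4
The block is 6 x 4 x 5.
Total unit cubes = 6 * 4 * 5 = 120
120 unit cubes


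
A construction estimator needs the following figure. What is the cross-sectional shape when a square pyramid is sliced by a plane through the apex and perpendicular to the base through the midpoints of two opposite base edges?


Solid: square pyramid
Cutting plane: through the apex and perpendicular to the base through the midpoints of two opposite base edges
Visualize the intersection of the plane with the solid's surface.
The boundary of the cut region is a isosceles triangle.
isosceles triangle


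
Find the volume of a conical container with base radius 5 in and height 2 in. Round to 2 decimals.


Shape: cone
Radius r = 5 in, Height h = 2 in
Formula: V = (1/3) * pi * r^2 * h
r^2 = 25
pi * r^2 * h = pi * 25 * 2 = 50 * pi
V = 50 * pi / 3
V = 52.36
52.36 in^3


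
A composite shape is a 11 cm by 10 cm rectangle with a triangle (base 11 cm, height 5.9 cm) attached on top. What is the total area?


Composite shape: rectangle + triangle
Rectangle area = 11 * 10 = 110
Triangle area = 0.5 * 11 * 5.9 = 32.45
Total = 110 + 32.45
Total = 142.45
142.45 cm^2


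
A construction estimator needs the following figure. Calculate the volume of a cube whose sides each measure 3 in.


Shape: cube
Side s = 3 in
Formula: V = s^3
V = 3 * 3 * 3
V = 9 * 3
V = 27
27 in^3


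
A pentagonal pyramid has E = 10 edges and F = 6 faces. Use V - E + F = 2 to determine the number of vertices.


Polyhedron: pentagonal pyramid
Euler's formula for convex polyhedra: V - E + F = 2
Given: E = 10 edges and F = 6 faces
Solve for V:
V = 2 + E - F = 2 + 10 - 6 = 6
6 vertices


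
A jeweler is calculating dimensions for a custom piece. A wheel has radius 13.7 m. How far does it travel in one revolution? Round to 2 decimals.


Shape: circle
Radius r = 13.7 m
Formula: C = 2 * pi * r
C = 2 * pi * 13.7
C = 27.4 * pi
C = 86.08
86.08 m


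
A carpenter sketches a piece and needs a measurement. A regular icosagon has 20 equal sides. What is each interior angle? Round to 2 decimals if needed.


Shape: regular icosagon (20 sides)
Formula: interior angle = (n - 2) * 180 / n
(n - 2) = 18
(n - 2) * 180 = 3240
angle = 3240 / 20
angle = 162
162 degrees


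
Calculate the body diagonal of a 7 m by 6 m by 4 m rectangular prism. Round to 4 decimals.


Shape: rectangular box (space diagonal)
l = 7 m, w = 6 m, h = 4 m
Visualize: the diagonal of the base, then a right triangle with that diagonal and the height.
Formula: d = sqrt(l^2 + w^2 + h^2)
l^2 + w^2 + h^2 = 49 + 36 + 16 = 101
d = sqrt(101)
d = 10.0499
10.0499 m


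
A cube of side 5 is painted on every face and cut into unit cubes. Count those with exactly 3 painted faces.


Large cube: 5 x 5 x 5, cut into unit cubes.
Cubes with 3 painted faces are at the corners. A cube always has 8 corners.
Count = 8
8 unit cubes


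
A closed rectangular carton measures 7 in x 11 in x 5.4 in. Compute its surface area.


Shape: rectangular prism
l = 7 in, w = 11 in, h = 5.4 in
Formula: SA = 2(lw + lh + wh)
lw = 77, lh = 37.8, wh = 59.4
lw + lh + wh = 174.2
SA = 2 * 174.2
SA = 348.4
348.4 in^2


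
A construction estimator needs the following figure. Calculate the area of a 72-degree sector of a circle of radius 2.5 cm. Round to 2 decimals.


Shape: circular sector
Radius r = 2.5 cm, Angle = 72 degrees
Formula: A = (angle/360) * pi * r^2
r^2 = 6.25
Fraction of circle = 72/360
A = (72/360) * pi * 6.25
A = 1.25 * pi
A = 3.93
3.93 cm^2


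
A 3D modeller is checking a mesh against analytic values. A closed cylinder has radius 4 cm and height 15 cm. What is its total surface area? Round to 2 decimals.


Shape: closed cylinder
Radius r = 4 cm, Height h = 15 cm
Formula: SA = 2*pi*r^2 + 2*pi*r*h = 2*pi*r*(r + h)
r + h = 19
2 * r * (r + h) = 2 * 4 * 19 = 152
SA = 152 * pi
SA = 477.52
477.52 cm^2


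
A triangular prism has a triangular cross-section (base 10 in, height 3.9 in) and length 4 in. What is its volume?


Shape: triangular prism
Triangle base = 10 in, triangle height = 3.9 in, prism length L = 4 in
Formula: V = (1/2 * b * h_tri) * L
Cross-section area = 0.5 * 10 * 3.9 = 19.5
V = 19.5 * 4
V = 78
78 in^3


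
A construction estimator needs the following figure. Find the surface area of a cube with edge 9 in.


Shape: cube
Side s = 9 in
A cube has 6 square faces.
Formula: SA = 6 * s^2
s^2 = 81
SA = 6 * 81
SA = 486
486 in^2


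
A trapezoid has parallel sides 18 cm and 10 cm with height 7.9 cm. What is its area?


Shape: trapezoid
Parallel sides a = 18 cm, b = 10 cm; Height h = 7.9 cm
Formula: A = (a + b) * h / 2
a + b = 18 + 10 = 28
A = 28 * 7.9 / 2
A = 221.2 / 2
A = 110.6
110.6 cm^2


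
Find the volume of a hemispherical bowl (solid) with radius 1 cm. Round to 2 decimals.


Shape: hemisphere (half of a sphere)
Radius r = 1 cm
Formula: V = (1/2) * (4/3) * pi * r^3 = (2/3) * pi * r^3
r^3 = 1
(2/3) * 1 = 0.666667
V = 0.666667 * pi
V = 2.09
2.09 cm^3


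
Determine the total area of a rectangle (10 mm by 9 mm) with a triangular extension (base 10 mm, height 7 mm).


Composite shape: rectangle + triangle
Rectangle area = 10 * 9 = 90
Triangle area = 0.5 * 10 * 7 = 35
Total = 90 + 35
Total = 125
125 mm^2


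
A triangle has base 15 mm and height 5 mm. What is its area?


Shape: triangle
Base b = 15 mm, Height h = 5 mm
Formula: A = (1/2) * b * h
A = 0.5 * 15 * 5
A = 0.5 * 75
A = 37.5
37.5 mm^2


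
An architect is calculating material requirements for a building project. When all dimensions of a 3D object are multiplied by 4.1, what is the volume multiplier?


Linear scale factor k = 4.1
Rule: under a linear scaling by k, volumes scale by k^3.
k^3 = 4.1 * 4.1 * 4.1
k^3 = 16.81 * 4.1
k^3 = 68.921
Volume scales by a factor of 68.921.
68.921 (dimensionless)


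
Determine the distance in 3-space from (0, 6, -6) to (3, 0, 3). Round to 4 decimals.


3D distance between two points
P1 = (0, 6, -6), P2 = (3, 0, 3)
Formula: d = sqrt((x2-x1)^2 + (y2-y1)^2 + (z2-z1)^2)
dx = 3 - 0 = 3
dy = 0 - 6 = -6
dz = 3 - -6 = 9
dx^2 + dy^2 + dz^2 = 9 + 36 + 81 = 126
d = sqrt(126)
d = 11.225
11.225 units


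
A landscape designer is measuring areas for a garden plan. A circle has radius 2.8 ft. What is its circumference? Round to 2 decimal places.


Shape: circle
Radius r = 2.8 ft
Formula: C = 2 * pi * r
C = 2 * pi * 2.8
C = 5.6 * pi
C = 17.59
17.59 ft


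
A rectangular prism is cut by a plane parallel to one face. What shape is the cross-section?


Solid: rectangular prism
Cutting plane: parallel to one face
Visualize the intersection of the plane with the solid's surface.
The boundary of the cut region is a rectangle.
rectangle


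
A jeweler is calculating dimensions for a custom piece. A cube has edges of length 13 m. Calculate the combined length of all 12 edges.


Shape: cube
Side s = 13 m
A cube has 12 edges, all equal.
Formula: total edge length = 12 * s
Total = 12 * 13
Total = 156
156 m


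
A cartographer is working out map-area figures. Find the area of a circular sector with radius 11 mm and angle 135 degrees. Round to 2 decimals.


Shape: circular sector
Radius r = 11 mm, Angle = 135 degrees
Formula: A = (angle/360) * pi * r^2
r^2 = 121
Fraction of circle = 135/360
A = (135/360) * pi * 121
A = 45.375 * pi
A = 142.55
142.55 mm^2


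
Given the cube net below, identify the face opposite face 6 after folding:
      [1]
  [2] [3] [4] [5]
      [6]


Net: cross layout. Take square 3 as the base (bottom).
Fold the four squares in the horizontal row up around 3: 2 -> left, 4 -> right, 5 wraps to the top.
Fold 1 and 6 up from 3: 1 -> back, 6 -> front.
Opposite pairs are therefore: (1, 6), (2, 4), (3, 5).
Face 6 is opposite face 1.
face 1


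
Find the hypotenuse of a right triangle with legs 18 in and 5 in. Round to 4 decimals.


Shape: right triangle
Legs a = 18 in, b = 5 in
Formula: c = sqrt(a^2 + b^2)
a^2 = 324, b^2 = 25
a^2 + b^2 = 349
c = sqrt(349)
c = 18.6815
18.6815 in


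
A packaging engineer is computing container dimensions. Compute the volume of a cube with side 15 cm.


Shape: cube
Side s = 15 cm
Formula: V = s^3
V = 15 * 15 * 15
V = 225 * 15
V = 3375
3375 cm^3


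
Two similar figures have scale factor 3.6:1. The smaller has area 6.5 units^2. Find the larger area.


Linear scale factor k = 3.6
Original area = 6.5 units^2
Rule: under a linear scaling by k, areas scale by k^2.
k^2 = 3.6^2 = 12.96
New area = 6.5 * 12.96
New area = 84.24
84.24 units^2


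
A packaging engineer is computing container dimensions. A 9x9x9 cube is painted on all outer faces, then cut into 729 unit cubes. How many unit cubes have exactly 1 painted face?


Large cube: 9 x 9 x 9, cut into unit cubes.
n = 9, so n - 2 = 7
Cubes with 1 painted face lie in the interior of each face.
A cube has 6 faces; each contributes (n - 2)^2 = 49 such cubes.
Count = 6 * 49 = 294
294 unit cubes


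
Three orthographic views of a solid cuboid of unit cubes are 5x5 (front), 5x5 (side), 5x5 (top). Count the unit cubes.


Orthographic views of a solid rectangular block:
Front view 5 x 5 -> length = 5, height = 5
Side view 5 x 5 -> width = 5, height = 5 (consistent)
Top view 5 x 5 -> confirms length = 5, width = 5
The block is 5 x 5 x 5.
Total unit cubes = 5 * 5 * 5 = 125
125 unit cubes


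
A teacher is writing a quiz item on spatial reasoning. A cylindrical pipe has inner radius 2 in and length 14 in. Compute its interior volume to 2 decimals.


Shape: cylinder
Radius r = 2 in, Height h = 14 in
Formula: V = pi * r^2 * h
r^2 = 4
V = pi * 4 * 14
V = 56 * pi
V = 175.93
175.93 in^3


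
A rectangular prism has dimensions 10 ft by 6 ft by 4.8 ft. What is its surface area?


Shape: rectangular prism
l = 10 ft, w = 6 ft, h = 4.8 ft
Formula: SA = 2(lw + lh + wh)
lw = 60, lh = 48, wh = 28.8
lw + lh + wh = 136.8
SA = 2 * 136.8
SA = 273.6
273.6 ft^2


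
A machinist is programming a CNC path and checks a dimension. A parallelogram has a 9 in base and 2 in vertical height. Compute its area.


Shape: parallelogram
Base b = 9 in, Height h = 2 in
Formula: A = b * h
A = 9 * 2
A = 18
18 in^2


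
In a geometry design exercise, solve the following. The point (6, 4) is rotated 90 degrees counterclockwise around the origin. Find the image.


Transformation: rotation about the origin
Original point: (6, 4)
Rule for 90 deg counterclockwise: (x, y) -> (-y, x)
Apply: (6, 4) -> (-4, 6)
(-4, 6)


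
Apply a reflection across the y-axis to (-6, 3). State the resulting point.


Transformation: reflection
Original point: (-6, 3)
Rule for reflection over the y-axis: (x, y) -> (-x, y)
Apply: (-6, 3) -> (6, 3)
(6, 3)


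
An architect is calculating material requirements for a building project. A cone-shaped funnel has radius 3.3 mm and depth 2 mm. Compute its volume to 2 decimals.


Shape: cone
Radius r = 3.3 mm, Height h = 2 mm
Formula: V = (1/3) * pi * r^2 * h
r^2 = 10.89
pi * r^2 * h = pi * 10.89 * 2 = 21.78 * pi
V = 21.78 * pi / 3
V = 22.81
22.81 mm^3


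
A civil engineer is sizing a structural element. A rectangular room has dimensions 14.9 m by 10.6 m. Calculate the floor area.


Shape: rectangle
Length l = 14.9 m, Width w = 10.6 m
Formula: A = l * w
A = 14.9 * 10.6
A = 157.94
157.94 m^2


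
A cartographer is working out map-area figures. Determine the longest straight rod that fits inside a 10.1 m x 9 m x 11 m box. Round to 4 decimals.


Shape: rectangular box (space diagonal)
l = 10.1 m, w = 9 m, h = 11 m
Visualize: the diagonal of the base, then a right triangle with that diagonal and the height.
Formula: d = sqrt(l^2 + w^2 + h^2)
l^2 + w^2 + h^2 = 102.01 + 81 + 121 = 304.01
d = sqrt(304.01)
d = 17.4359
17.4359 m


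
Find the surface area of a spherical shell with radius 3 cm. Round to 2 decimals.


Shape: sphere
Radius r = 3 cm
Formula: SA = 4 * pi * r^2
r^2 = 9
SA = 4 * pi * 9
SA = 36 * pi
SA = 113.1
113.1 cm^2


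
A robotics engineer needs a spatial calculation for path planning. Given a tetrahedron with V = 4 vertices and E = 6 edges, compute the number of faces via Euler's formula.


Polyhedron: tetrahedron
Euler's formula for convex polyhedra: V - E + F = 2
Given: V = 4 vertices and E = 6 edges
Solve for F:
F = 2 + E - V = 2 + 6 - 4 = 4
4 faces


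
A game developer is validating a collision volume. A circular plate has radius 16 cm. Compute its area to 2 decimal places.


Shape: circle
Radius r = 16 cm
Formula: A = pi * r^2
r^2 = 16^2 = 256
A = pi * 256
A = 804.25
804.25 cm^2


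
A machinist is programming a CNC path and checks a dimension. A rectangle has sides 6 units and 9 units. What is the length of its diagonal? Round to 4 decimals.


Shape: rectangle (diagonal via Pythagoras)
Sides: 6 units and 9 units
Formula: d = sqrt(l^2 + w^2)
l^2 = 36, w^2 = 81
l^2 + w^2 = 117
d = sqrt(117)
d = 10.8167
10.8167 units


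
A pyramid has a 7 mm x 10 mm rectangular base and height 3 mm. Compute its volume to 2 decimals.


Shape: rectangular pyramid
Base: 7 mm x 10 mm, Height h = 3 mm
Formula: V = (1/3) * base_area * h
base_area = 7 * 10 = 70
base_area * h = 70 * 3 = 210
V = 210 / 3
V = 70
70 mm^3


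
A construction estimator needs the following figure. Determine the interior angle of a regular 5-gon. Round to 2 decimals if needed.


Shape: regular pentagon (5 sides)
Formula: interior angle = (n - 2) * 180 / n
(n - 2) = 3
(n - 2) * 180 = 540
angle = 540 / 5
angle = 108
108 degrees


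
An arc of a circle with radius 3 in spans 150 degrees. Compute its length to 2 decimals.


Shape: circular arc
Radius r = 3 in, Angle = 150 degrees
Formula: L = (angle/360) * 2 * pi * r
2 * pi * r = 6 * pi
L = (150/360) * 6 * pi
L = 2.5 * pi
L = 7.85
7.85 in


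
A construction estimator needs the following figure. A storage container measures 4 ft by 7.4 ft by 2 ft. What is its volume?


Shape: rectangular prism
l = 4 ft, w = 7.4 ft, h = 2 ft
Formula: V = l * w * h
V = 4 * 7.4 * 2
V = 29.6 * 2
V = 59.2
59.2 ft^3


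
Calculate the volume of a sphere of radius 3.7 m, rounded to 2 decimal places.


Shape: sphere
Radius r = 3.7 m
Formula: V = (4/3) * pi * r^3
r^3 = 50.653
(4/3) * 50.653 = 67.537333
V = 67.537333 * pi
V = 212.17
212.17 m^3


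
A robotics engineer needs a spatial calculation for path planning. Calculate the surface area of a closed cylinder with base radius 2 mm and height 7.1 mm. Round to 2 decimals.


Shape: closed cylinder
Radius r = 2 mm, Height h = 7.1 mm
Formula: SA = 2*pi*r^2 + 2*pi*r*h = 2*pi*r*(r + h)
r + h = 9.1
2 * r * (r + h) = 2 * 2 * 9.1 = 36.4
SA = 36.4 * pi
SA = 114.35
114.35 mm^2


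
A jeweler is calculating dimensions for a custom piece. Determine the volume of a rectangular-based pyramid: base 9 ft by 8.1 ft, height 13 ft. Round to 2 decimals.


Shape: rectangular pyramid
Base: 9 ft x 8.1 ft, Height h = 13 ft
Formula: V = (1/3) * base_area * h
base_area = 9 * 8.1 = 72.9
base_area * h = 72.9 * 13 = 947.7
V = 947.7 / 3
V = 315.9
315.9 ft^3


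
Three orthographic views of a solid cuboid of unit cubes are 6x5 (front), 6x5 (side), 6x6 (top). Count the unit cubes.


Orthographic views of a solid rectangular block:
Front view 6 x 5 -> length = 6, height = 5
Side view 6 x 5 -> width = 6, height = 5 (consistent)
Top view 6 x 6 -> confirms length = 6, width = 6
The block is 6 x 6 x 5.
Total unit cubes = 6 * 6 * 5 = 180
180 unit cubes


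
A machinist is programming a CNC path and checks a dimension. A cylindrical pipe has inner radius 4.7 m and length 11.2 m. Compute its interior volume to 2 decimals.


Shape: cylinder
Radius r = 4.7 m, Height h = 11.2 m
Formula: V = pi * r^2 * h
r^2 = 22.09
V = pi * 22.09 * 11.2
V = 247.408 * pi
V = 777.26
777.26 m^3


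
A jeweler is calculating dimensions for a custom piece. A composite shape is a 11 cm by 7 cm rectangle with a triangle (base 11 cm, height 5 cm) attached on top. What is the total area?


Composite shape: rectangle + triangle
Rectangle area = 11 * 7 = 77
Triangle area = 0.5 * 11 * 5 = 27.5
Total = 77 + 27.5
Total = 104.5
104.5 cm^2


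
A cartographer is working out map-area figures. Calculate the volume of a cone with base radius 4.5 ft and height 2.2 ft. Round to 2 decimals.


Shape: cone
Radius r = 4.5 ft, Height h = 2.2 ft
Formula: V = (1/3) * pi * r^2 * h
r^2 = 20.25
pi * r^2 * h = pi * 20.25 * 2.2 = 44.55 * pi
V = 44.55 * pi / 3
V = 46.65
46.65 ft^3


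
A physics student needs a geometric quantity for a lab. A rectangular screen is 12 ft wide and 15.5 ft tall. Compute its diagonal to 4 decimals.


Shape: rectangle (diagonal via Pythagoras)
Sides: 12 ft and 15.5 ft
Formula: d = sqrt(l^2 + w^2)
l^2 = 144, w^2 = 240.25
l^2 + w^2 = 384.25
d = sqrt(384.25)
d = 19.6023
19.6023 ft


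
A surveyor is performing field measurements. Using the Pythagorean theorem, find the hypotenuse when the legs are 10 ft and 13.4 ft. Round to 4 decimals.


Shape: right triangle
Legs a = 10 ft, b = 13.4 ft
Formula: c = sqrt(a^2 + b^2)
a^2 = 100, b^2 = 179.56
a^2 + b^2 = 279.56
c = sqrt(279.56)
c = 16.72
16.72 ft
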